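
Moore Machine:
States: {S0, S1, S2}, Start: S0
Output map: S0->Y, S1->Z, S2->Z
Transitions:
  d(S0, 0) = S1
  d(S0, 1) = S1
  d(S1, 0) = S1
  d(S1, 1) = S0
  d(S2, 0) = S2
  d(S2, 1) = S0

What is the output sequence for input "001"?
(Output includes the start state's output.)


Start: S0 (output Y)
  --0--> S1 (output Z)
  --0--> S1 (output Z)
  --1--> S0 (output Y)

"YZZY"


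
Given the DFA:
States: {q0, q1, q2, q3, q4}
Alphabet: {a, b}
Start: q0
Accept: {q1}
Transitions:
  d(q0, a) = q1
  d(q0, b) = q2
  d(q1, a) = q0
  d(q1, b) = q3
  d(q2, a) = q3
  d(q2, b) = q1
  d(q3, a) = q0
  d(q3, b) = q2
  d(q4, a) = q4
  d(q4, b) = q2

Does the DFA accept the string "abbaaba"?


Trace: q0 -> q1 -> q3 -> q2 -> q3 -> q0 -> q2 -> q3
Final state: q3
Accept states: {q1}

No, rejected (final state q3 is not an accept state)


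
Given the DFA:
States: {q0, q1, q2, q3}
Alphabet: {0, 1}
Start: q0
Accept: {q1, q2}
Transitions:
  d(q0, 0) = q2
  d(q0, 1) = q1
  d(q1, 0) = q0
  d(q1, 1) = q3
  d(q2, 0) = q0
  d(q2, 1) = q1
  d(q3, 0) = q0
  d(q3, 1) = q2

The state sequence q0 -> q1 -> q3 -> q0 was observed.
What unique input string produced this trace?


Trace back each transition to find the symbol:
  q0 --[1]--> q1
  q1 --[1]--> q3
  q3 --[0]--> q0

"110"


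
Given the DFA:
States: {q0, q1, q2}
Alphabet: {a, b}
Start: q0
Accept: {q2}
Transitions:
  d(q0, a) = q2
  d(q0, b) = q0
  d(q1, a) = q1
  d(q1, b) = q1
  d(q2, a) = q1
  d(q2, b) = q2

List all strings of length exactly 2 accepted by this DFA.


All strings of length 2: 4 total
Accepted: 2

"ab", "ba"


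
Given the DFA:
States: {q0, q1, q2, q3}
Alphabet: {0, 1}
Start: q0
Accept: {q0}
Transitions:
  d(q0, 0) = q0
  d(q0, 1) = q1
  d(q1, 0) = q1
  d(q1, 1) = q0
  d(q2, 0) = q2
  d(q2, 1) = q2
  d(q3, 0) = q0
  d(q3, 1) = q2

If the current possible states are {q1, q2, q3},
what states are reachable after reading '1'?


Apply transition on '1' from each current state:
  d(q1, 1) = q0
  d(q2, 1) = q2
  d(q3, 1) = q2

{q0, q2}


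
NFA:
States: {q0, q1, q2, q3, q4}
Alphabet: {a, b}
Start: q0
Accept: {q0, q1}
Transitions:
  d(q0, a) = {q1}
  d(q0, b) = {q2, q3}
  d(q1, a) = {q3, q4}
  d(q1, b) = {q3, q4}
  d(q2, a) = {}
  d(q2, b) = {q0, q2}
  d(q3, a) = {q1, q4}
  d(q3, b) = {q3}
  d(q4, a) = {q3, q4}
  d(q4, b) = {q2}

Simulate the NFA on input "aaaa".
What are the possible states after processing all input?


Start: {q0}
  --a--> {q1}
  --a--> {q3, q4}
  --a--> {q1, q3, q4}
  --a--> {q1, q3, q4}

{q1, q3, q4}


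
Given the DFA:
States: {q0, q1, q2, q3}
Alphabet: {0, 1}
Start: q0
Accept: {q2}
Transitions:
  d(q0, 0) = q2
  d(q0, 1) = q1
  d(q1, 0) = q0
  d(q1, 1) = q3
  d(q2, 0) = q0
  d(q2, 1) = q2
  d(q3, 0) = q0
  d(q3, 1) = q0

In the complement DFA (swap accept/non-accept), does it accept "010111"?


Trace: q0 -> q2 -> q2 -> q0 -> q1 -> q3 -> q0
Final: q0
Original accept: {q2}
Complement: q0 is not in original accept

Yes, complement accepts (original rejects)


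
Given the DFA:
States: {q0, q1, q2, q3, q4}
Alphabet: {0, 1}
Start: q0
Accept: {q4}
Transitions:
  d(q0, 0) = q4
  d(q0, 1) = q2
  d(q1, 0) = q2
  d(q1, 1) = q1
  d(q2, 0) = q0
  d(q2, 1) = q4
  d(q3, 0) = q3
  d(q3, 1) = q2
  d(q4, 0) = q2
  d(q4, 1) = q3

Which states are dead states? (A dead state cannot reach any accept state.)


Forward reachability from each state:
  q0 -> reaches accept state q4 (live)
  q1 -> reaches accept state q4 (live)
  q2 -> reaches accept state q4 (live)
  q3 -> reaches accept state q4 (live)
  q4 -> reaches accept state q4 (live)

None (all states can reach an accept state)


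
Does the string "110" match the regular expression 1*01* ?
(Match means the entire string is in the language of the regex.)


|string| = 3; first = '1'; last = '0'

Yes, "110" matches 1*01*


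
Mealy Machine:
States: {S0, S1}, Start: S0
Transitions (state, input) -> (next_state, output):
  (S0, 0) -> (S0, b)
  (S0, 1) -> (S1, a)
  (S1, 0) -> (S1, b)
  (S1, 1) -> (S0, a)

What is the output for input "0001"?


Step-by-step:
  (S0, 0) -> (S0, b)
  (S0, 0) -> (S0, b)
  (S0, 0) -> (S0, b)
  (S0, 1) -> (S1, a)

"bbba"


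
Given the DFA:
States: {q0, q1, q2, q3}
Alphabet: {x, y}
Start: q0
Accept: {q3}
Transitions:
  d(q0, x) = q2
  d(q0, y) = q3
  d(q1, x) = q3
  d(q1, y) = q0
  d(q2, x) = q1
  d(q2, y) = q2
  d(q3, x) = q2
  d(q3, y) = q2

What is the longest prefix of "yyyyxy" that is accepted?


Run the DFA, marking each prefix where the state is accepting:
  "" -> q0 [reject]
  "y" -> q3 [accept]
  "yy" -> q2 [reject]
  "yyy" -> q2 [reject]
  "yyyy" -> q2 [reject]
  "yyyyx" -> q1 [reject]
  "yyyyxy" -> q0 [reject]

"y"


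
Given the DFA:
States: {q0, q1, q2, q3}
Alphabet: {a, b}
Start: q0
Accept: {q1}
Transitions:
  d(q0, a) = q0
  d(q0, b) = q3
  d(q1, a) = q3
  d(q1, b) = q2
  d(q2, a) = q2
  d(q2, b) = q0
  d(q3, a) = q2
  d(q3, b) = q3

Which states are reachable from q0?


BFS from q0:
  layer 0: {q0}
  layer 1: {q3}
  layer 2: {q2}

{q0, q2, q3}


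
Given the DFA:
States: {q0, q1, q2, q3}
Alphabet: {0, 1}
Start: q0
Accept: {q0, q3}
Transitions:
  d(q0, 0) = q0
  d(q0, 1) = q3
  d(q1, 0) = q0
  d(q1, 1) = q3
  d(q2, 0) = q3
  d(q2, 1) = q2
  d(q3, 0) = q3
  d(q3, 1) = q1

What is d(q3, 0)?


Looking up transition d(q3, 0)

q3


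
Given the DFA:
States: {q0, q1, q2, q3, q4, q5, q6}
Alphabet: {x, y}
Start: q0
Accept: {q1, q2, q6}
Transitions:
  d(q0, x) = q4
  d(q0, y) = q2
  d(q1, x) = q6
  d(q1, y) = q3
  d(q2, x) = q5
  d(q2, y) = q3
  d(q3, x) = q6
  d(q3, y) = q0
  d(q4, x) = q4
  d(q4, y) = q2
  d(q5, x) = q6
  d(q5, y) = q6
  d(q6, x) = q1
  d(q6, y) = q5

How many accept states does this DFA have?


Accept states listed: {q1, q2, q6}
Counting: q1(1) q2(2) q6(3)

3


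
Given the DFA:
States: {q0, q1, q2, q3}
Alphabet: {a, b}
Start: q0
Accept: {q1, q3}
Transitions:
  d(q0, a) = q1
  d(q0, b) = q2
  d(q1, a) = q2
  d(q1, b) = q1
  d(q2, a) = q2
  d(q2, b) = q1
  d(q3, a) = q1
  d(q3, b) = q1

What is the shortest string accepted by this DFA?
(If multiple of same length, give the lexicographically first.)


BFS by string length (lex-first path to each state shown):
  len 0: q0<-""
  len 1: q1<-"a", q2<-"b"
Found accept state at length 1.

"a"


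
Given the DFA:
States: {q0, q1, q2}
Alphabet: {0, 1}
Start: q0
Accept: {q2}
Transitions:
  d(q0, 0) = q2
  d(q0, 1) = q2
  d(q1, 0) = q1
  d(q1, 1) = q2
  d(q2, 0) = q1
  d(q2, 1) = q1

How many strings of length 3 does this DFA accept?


Enumerating all length-3 strings:
  "000" -> q1 [reject]
  "001" -> q2 [accept]
  "010" -> q1 [reject]
  "011" -> q2 [accept]
  "100" -> q1 [reject]
  "101" -> q2 [accept]
  "110" -> q1 [reject]
  "111" -> q2 [accept]

4 out of 8


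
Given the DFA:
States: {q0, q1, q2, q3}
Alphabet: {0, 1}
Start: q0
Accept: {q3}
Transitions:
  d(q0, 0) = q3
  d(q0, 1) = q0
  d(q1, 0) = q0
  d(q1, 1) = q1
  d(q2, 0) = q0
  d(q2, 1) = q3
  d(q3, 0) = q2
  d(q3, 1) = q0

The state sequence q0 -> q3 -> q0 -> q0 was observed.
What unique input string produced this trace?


Trace back each transition to find the symbol:
  q0 --[0]--> q3
  q3 --[1]--> q0
  q0 --[1]--> q0

"011"


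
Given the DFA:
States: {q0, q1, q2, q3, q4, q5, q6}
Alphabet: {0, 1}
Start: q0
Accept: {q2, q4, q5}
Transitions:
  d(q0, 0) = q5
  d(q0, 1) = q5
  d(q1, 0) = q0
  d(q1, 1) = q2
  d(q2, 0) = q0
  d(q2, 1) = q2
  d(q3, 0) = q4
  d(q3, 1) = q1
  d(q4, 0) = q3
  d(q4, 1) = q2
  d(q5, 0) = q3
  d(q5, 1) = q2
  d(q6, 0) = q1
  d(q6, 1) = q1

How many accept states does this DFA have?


Accept states listed: {q2, q4, q5}
Counting: q2(1) q4(2) q5(3)

3


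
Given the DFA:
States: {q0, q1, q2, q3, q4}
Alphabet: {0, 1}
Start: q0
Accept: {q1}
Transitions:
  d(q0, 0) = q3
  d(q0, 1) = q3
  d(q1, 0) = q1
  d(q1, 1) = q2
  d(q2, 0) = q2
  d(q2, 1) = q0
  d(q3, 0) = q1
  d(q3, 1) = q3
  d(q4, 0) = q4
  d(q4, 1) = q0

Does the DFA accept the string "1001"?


Trace: q0 -> q3 -> q1 -> q1 -> q2
Final state: q2
Accept states: {q1}

No, rejected (final state q2 is not an accept state)


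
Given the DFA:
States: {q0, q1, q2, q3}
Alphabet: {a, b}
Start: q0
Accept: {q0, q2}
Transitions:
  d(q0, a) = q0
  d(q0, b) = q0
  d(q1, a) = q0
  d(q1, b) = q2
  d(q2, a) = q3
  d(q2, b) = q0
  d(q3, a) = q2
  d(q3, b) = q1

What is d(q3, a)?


Looking up transition d(q3, a)

q2


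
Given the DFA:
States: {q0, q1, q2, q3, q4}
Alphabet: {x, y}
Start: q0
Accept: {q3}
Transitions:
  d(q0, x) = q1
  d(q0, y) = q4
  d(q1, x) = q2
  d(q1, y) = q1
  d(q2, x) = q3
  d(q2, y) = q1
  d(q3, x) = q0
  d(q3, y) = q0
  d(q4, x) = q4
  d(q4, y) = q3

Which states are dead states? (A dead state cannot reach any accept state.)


Forward reachability from each state:
  q0 -> reaches accept state q3 (live)
  q1 -> reaches accept state q3 (live)
  q2 -> reaches accept state q3 (live)
  q3 -> reaches accept state q3 (live)
  q4 -> reaches accept state q3 (live)

None (all states can reach an accept state)


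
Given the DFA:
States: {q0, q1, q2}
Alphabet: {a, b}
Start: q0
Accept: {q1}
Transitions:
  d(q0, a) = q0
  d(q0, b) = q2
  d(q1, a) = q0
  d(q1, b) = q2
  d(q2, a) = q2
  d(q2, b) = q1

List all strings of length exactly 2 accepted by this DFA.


All strings of length 2: 4 total
Accepted: 1

"bb"


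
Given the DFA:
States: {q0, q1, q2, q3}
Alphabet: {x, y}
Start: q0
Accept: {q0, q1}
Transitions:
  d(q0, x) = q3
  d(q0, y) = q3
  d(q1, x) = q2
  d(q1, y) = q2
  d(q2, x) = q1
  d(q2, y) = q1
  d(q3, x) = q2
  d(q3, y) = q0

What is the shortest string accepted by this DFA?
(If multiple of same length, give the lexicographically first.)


BFS by string length (lex-first path to each state shown):
  len 0: q0<-""
Found accept state at length 0.

"" (empty string)


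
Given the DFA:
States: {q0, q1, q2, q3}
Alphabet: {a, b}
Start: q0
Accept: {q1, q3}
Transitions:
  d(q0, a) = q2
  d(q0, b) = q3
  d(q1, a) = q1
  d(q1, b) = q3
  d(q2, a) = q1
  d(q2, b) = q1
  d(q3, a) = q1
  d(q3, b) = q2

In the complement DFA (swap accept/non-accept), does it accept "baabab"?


Trace: q0 -> q3 -> q1 -> q1 -> q3 -> q1 -> q3
Final: q3
Original accept: {q1, q3}
Complement: q3 is in original accept

No, complement rejects (original accepts)


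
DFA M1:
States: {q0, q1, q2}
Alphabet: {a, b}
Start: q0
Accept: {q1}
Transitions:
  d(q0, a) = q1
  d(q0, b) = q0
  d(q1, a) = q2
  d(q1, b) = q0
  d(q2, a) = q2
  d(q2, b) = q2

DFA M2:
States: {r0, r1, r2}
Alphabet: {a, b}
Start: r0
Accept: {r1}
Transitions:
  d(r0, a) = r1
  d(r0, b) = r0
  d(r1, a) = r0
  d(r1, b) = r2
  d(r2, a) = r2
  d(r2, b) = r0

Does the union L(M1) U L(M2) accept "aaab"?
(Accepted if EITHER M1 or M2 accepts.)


M1: final=q2 accepted=False
M2: final=r2 accepted=False

No, union rejects (neither accepts)


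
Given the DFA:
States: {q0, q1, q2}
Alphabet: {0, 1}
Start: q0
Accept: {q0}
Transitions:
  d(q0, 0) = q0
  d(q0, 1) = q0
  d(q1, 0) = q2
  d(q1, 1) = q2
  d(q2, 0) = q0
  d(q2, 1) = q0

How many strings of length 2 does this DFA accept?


Enumerating all length-2 strings:
  "00" -> q0 [accept]
  "01" -> q0 [accept]
  "10" -> q0 [accept]
  "11" -> q0 [accept]

4 out of 4


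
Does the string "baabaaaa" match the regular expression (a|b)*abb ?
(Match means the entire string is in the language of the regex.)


|string| = 8; first = 'b'; last = 'a'

No, "baabaaaa" does not match (a|b)*abb


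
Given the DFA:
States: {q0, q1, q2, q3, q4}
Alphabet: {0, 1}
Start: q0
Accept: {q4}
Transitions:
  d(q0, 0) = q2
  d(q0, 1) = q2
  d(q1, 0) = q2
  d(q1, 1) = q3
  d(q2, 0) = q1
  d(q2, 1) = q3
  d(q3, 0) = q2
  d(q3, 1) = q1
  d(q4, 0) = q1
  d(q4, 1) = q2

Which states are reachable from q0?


BFS from q0:
  layer 0: {q0}
  layer 1: {q2}
  layer 2: {q1, q3}

{q0, q1, q2, q3}


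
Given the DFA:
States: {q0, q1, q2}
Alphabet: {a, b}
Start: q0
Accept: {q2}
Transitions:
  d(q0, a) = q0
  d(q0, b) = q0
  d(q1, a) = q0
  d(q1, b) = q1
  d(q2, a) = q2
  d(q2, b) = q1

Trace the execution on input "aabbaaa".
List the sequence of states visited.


Input: aabbaaa
d(q0, a) = q0
d(q0, a) = q0
d(q0, b) = q0
d(q0, b) = q0
d(q0, a) = q0
d(q0, a) = q0
d(q0, a) = q0


q0 -> q0 -> q0 -> q0 -> q0 -> q0 -> q0 -> q0


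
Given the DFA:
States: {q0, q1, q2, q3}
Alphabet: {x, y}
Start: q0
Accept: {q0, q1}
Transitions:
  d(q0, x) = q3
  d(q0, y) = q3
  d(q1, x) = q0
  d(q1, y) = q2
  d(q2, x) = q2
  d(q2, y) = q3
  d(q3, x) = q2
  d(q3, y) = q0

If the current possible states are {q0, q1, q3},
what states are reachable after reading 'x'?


Apply transition on 'x' from each current state:
  d(q0, x) = q3
  d(q1, x) = q0
  d(q3, x) = q2

{q0, q2, q3}


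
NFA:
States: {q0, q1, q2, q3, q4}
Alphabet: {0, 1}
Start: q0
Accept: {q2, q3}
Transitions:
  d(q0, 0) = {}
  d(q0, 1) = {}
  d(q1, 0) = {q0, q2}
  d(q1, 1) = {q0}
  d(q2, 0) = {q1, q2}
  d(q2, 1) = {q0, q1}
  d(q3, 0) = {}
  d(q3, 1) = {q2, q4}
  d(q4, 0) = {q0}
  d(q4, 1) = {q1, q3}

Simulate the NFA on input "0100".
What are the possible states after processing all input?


Start: {q0}
  --0--> {}
  --1--> {}
  --0--> {}
  --0--> {}

{} (empty set, no valid transitions)


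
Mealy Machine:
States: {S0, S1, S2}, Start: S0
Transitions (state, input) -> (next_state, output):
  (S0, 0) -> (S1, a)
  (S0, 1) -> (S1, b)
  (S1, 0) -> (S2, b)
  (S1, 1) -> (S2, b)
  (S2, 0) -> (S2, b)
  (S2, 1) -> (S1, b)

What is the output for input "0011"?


Step-by-step:
  (S0, 0) -> (S1, a)
  (S1, 0) -> (S2, b)
  (S2, 1) -> (S1, b)
  (S1, 1) -> (S2, b)

"abbb"


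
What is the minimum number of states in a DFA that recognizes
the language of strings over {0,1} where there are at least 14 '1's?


States: count = 0, 1, ..., 13, and a final '>= 14' state.
Total: 14 + 1 = 15. Accept = '>= 14' state.

15


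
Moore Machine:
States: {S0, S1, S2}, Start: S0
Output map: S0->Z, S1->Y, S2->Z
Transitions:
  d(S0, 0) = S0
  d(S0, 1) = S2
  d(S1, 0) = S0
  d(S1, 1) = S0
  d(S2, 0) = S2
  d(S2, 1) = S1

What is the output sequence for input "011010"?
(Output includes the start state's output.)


Start: S0 (output Z)
  --0--> S0 (output Z)
  --1--> S2 (output Z)
  --1--> S1 (output Y)
  --0--> S0 (output Z)
  --1--> S2 (output Z)
  --0--> S2 (output Z)

"ZZZYZZZ"


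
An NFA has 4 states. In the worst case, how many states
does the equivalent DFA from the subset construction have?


Subset construction: one DFA state per subset of NFA states.
2^4 = 16

16


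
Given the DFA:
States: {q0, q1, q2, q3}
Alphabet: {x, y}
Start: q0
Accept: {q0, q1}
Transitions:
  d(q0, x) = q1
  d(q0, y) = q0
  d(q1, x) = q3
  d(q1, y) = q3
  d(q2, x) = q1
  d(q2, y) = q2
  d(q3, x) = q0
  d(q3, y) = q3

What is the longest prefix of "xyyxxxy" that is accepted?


Run the DFA, marking each prefix where the state is accepting:
  "" -> q0 [accept]
  "x" -> q1 [accept]
  "xy" -> q3 [reject]
  "xyy" -> q3 [reject]
  "xyyx" -> q0 [accept]
  "xyyxx" -> q1 [accept]
  "xyyxxx" -> q3 [reject]
  "xyyxxxy" -> q3 [reject]

"xyyxx"


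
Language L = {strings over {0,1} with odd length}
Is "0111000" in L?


length = 7; 7 mod 2 = 1

Yes, "0111000" is in L


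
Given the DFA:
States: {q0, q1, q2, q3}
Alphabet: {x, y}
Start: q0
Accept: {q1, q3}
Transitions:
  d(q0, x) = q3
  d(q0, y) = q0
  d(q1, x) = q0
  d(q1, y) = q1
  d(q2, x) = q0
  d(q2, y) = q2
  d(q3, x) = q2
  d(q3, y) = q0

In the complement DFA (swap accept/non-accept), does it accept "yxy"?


Trace: q0 -> q0 -> q3 -> q0
Final: q0
Original accept: {q1, q3}
Complement: q0 is not in original accept

Yes, complement accepts (original rejects)


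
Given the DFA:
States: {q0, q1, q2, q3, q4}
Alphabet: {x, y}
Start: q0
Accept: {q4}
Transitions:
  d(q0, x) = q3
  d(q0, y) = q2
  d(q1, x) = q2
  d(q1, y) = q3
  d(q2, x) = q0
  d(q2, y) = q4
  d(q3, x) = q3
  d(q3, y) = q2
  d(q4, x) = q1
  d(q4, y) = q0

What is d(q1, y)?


Looking up transition d(q1, y)

q3


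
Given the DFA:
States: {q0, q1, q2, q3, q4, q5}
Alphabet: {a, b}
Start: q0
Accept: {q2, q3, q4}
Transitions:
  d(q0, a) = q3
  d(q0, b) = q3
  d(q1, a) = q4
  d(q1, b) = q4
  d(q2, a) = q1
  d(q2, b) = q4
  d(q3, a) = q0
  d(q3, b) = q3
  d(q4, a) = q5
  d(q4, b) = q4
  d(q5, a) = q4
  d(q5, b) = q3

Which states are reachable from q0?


BFS from q0:
  layer 0: {q0}
  layer 1: {q3}

{q0, q3}


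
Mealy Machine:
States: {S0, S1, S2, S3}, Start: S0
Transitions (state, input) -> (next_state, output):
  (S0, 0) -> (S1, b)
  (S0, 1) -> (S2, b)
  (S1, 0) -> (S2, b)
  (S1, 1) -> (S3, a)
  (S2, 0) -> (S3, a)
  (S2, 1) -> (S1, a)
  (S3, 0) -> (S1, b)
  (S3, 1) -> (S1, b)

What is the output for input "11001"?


Step-by-step:
  (S0, 1) -> (S2, b)
  (S2, 1) -> (S1, a)
  (S1, 0) -> (S2, b)
  (S2, 0) -> (S3, a)
  (S3, 1) -> (S1, b)

"babab"


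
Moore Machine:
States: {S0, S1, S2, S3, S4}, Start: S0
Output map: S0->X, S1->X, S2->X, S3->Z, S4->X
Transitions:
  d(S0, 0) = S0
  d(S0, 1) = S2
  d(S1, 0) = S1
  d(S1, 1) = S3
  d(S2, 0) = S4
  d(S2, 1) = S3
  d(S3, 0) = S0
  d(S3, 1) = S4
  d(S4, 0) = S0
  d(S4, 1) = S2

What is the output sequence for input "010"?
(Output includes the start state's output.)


Start: S0 (output X)
  --0--> S0 (output X)
  --1--> S2 (output X)
  --0--> S4 (output X)

"XXXX"


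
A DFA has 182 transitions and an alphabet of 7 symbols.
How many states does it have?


Each state has exactly one transition per symbol.
states = transitions / |alphabet| = 182 / 7 = 26

26


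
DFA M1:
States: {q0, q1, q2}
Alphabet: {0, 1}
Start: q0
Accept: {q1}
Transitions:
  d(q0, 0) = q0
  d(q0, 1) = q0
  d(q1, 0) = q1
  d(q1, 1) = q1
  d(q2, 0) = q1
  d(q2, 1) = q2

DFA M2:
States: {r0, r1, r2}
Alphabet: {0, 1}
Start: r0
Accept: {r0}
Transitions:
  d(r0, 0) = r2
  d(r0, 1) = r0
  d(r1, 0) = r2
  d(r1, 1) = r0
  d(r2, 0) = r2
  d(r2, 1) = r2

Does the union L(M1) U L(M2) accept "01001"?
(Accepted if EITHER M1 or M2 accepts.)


M1: final=q0 accepted=False
M2: final=r2 accepted=False

No, union rejects (neither accepts)


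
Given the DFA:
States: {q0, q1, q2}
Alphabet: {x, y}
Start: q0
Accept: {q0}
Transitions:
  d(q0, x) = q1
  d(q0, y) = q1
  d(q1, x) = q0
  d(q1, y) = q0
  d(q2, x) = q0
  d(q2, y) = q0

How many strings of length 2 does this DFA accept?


Enumerating all length-2 strings:
  "xx" -> q0 [accept]
  "xy" -> q0 [accept]
  "yx" -> q0 [accept]
  "yy" -> q0 [accept]

4 out of 4


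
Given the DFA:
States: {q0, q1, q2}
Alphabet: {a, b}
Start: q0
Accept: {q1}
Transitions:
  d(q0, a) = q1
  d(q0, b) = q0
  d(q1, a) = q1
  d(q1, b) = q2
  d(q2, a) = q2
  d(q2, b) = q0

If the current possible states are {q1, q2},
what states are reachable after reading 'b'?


Apply transition on 'b' from each current state:
  d(q1, b) = q2
  d(q2, b) = q0

{q0, q2}


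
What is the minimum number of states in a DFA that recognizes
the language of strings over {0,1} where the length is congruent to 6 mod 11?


States track (length) mod 11.
Need 11 states: one per remainder 0..10; accept = remainder 6.

11


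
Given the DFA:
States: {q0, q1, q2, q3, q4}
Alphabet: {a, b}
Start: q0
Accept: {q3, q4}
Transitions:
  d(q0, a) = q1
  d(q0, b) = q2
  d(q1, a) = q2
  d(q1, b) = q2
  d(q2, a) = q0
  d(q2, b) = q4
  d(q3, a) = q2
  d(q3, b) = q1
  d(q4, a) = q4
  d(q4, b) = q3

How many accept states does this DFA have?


Accept states listed: {q3, q4}
Counting: q3(1) q4(2)

2


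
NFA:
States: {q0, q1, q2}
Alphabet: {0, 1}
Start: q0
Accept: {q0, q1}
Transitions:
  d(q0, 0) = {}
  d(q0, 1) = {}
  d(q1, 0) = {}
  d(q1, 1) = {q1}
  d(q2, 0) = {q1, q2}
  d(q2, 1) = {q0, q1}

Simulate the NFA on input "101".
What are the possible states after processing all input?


Start: {q0}
  --1--> {}
  --0--> {}
  --1--> {}

{} (empty set, no valid transitions)


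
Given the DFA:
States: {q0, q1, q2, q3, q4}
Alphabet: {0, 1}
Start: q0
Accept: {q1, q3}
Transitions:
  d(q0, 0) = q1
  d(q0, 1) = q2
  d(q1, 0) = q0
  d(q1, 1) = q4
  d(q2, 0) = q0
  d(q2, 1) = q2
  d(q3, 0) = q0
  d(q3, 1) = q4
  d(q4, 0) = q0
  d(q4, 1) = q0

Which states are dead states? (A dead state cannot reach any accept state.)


Forward reachability from each state:
  q0 -> reaches accept state q1 (live)
  q1 -> reaches accept state q1 (live)
  q2 -> reaches accept state q1 (live)
  q3 -> reaches accept state q1 (live)
  q4 -> reaches accept state q1 (live)

None (all states can reach an accept state)


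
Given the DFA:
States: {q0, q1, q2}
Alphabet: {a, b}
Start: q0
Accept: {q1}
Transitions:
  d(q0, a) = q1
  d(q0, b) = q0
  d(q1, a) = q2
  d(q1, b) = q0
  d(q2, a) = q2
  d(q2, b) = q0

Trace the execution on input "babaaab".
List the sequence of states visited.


Input: babaaab
d(q0, b) = q0
d(q0, a) = q1
d(q1, b) = q0
d(q0, a) = q1
d(q1, a) = q2
d(q2, a) = q2
d(q2, b) = q0


q0 -> q0 -> q1 -> q0 -> q1 -> q2 -> q2 -> q0


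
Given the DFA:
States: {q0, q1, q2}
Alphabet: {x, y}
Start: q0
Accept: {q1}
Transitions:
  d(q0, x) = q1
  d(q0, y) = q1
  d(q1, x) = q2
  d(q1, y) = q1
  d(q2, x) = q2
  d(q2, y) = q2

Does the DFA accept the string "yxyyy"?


Trace: q0 -> q1 -> q2 -> q2 -> q2 -> q2
Final state: q2
Accept states: {q1}

No, rejected (final state q2 is not an accept state)


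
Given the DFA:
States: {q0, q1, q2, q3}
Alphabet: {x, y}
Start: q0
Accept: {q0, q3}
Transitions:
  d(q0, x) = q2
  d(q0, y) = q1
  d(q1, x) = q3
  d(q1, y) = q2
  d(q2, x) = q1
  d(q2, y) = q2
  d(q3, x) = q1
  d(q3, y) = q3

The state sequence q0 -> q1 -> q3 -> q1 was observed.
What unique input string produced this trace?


Trace back each transition to find the symbol:
  q0 --[y]--> q1
  q1 --[x]--> q3
  q3 --[x]--> q1

"yxx"


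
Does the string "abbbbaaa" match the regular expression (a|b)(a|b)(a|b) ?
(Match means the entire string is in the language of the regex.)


|string| = 8; first = 'a'; last = 'a'

No, "abbbbaaa" does not match (a|b)(a|b)(a|b)


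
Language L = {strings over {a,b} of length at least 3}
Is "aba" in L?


length = 3

Yes, "aba" is in L


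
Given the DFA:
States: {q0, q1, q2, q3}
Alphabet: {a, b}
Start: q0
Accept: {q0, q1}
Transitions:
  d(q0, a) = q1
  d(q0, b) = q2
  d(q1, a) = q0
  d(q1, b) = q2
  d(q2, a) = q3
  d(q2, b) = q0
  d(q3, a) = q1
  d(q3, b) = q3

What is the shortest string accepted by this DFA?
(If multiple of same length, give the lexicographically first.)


BFS by string length (lex-first path to each state shown):
  len 0: q0<-""
Found accept state at length 0.

"" (empty string)


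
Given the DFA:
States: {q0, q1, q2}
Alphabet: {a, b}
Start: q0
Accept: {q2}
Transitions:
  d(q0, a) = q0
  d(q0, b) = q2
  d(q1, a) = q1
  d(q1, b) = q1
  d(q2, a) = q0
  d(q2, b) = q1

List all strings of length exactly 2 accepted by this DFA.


All strings of length 2: 4 total
Accepted: 1

"ab"


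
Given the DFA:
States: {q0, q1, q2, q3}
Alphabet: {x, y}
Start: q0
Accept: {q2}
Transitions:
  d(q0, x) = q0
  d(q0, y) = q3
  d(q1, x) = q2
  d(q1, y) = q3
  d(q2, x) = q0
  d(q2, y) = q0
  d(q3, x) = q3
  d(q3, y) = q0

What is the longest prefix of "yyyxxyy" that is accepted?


Run the DFA, marking each prefix where the state is accepting:
  "" -> q0 [reject]
  "y" -> q3 [reject]
  "yy" -> q0 [reject]
  "yyy" -> q3 [reject]
  "yyyx" -> q3 [reject]
  "yyyxx" -> q3 [reject]
  "yyyxxy" -> q0 [reject]
  "yyyxxyy" -> q3 [reject]

No prefix is accepted


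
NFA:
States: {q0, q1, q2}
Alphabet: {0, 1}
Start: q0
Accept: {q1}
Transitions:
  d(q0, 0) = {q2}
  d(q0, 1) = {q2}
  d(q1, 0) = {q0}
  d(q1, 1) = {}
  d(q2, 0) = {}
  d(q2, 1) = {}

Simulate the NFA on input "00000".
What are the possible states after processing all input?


Start: {q0}
  --0--> {q2}
  --0--> {}
  --0--> {}
  --0--> {}
  --0--> {}

{} (empty set, no valid transitions)


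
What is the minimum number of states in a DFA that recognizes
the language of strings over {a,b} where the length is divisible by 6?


States track (length) mod 6.
Need 6 states: one per remainder 0..5; accept = remainder 0.

6


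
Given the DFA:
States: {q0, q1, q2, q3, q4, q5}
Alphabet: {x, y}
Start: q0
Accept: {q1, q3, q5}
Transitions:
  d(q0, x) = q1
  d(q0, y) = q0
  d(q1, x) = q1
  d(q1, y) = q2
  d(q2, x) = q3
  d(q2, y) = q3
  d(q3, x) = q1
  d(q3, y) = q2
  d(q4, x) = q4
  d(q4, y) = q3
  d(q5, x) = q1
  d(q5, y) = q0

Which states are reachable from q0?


BFS from q0:
  layer 0: {q0}
  layer 1: {q1}
  layer 2: {q2}
  layer 3: {q3}

{q0, q1, q2, q3}


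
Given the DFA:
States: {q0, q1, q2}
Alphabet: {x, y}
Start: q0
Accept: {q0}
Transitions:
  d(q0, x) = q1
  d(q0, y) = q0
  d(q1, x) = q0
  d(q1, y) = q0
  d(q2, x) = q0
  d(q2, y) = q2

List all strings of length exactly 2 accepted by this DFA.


All strings of length 2: 4 total
Accepted: 3

"xx", "xy", "yy"


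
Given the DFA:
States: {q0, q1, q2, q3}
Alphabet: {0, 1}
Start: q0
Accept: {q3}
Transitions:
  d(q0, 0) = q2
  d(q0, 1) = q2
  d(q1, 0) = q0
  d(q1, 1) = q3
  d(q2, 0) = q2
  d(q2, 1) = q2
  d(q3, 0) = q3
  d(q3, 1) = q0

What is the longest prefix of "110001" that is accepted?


Run the DFA, marking each prefix where the state is accepting:
  "" -> q0 [reject]
  "1" -> q2 [reject]
  "11" -> q2 [reject]
  "110" -> q2 [reject]
  "1100" -> q2 [reject]
  "11000" -> q2 [reject]
  "110001" -> q2 [reject]

No prefix is accepted


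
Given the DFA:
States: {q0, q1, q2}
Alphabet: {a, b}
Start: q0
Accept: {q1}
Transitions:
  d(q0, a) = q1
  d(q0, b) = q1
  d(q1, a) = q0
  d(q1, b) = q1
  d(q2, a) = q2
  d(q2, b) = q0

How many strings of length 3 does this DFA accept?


Enumerating all length-3 strings:
  "aaa" -> q1 [accept]
  "aab" -> q1 [accept]
  "aba" -> q0 [reject]
  "abb" -> q1 [accept]
  "baa" -> q1 [accept]
  "bab" -> q1 [accept]
  "bba" -> q0 [reject]
  "bbb" -> q1 [accept]

6 out of 8


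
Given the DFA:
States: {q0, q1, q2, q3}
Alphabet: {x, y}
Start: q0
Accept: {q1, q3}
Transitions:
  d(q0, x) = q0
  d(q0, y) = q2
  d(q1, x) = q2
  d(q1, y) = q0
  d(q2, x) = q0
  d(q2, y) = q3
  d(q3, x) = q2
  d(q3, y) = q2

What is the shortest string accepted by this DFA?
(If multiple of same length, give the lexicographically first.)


BFS by string length (lex-first path to each state shown):
  len 0: q0<-""
  len 1: q0<-"x", q2<-"y"
  len 2: q0<-"xx", q2<-"xy", q3<-"yy"
Found accept state at length 2.

"yy"


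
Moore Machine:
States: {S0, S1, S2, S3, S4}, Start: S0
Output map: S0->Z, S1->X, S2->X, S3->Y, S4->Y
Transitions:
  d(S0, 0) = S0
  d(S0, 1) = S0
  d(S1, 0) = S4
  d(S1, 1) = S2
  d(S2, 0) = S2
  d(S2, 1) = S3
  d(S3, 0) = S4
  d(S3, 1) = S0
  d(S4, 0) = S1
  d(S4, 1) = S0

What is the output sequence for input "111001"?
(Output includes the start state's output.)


Start: S0 (output Z)
  --1--> S0 (output Z)
  --1--> S0 (output Z)
  --1--> S0 (output Z)
  --0--> S0 (output Z)
  --0--> S0 (output Z)
  --1--> S0 (output Z)

"ZZZZZZZ"


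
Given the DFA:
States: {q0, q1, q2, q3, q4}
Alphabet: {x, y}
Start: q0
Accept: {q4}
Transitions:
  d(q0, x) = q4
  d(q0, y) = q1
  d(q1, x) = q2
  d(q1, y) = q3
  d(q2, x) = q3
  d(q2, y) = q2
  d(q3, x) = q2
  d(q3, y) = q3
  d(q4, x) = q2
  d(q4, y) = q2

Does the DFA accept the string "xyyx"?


Trace: q0 -> q4 -> q2 -> q2 -> q3
Final state: q3
Accept states: {q4}

No, rejected (final state q3 is not an accept state)


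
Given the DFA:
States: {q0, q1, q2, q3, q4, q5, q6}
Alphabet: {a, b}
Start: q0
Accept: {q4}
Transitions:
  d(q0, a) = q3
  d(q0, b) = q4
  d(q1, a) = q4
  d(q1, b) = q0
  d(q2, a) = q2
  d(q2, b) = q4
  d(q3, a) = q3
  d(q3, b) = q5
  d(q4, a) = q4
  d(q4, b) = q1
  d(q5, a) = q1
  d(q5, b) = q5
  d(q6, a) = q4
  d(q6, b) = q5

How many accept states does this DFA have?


Accept states listed: {q4}
Counting: q4(1)

1


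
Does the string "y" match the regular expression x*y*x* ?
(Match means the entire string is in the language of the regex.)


|string| = 1; first = 'y'; last = 'y'

Yes, "y" matches x*y*x*


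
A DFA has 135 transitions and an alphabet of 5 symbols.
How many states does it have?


Each state has exactly one transition per symbol.
states = transitions / |alphabet| = 135 / 5 = 27

27


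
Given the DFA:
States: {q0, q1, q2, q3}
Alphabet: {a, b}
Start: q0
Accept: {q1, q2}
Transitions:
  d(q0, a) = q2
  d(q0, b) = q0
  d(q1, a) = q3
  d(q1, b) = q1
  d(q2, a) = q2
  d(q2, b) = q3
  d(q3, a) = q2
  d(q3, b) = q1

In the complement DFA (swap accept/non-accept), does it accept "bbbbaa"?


Trace: q0 -> q0 -> q0 -> q0 -> q0 -> q2 -> q2
Final: q2
Original accept: {q1, q2}
Complement: q2 is in original accept

No, complement rejects (original accepts)


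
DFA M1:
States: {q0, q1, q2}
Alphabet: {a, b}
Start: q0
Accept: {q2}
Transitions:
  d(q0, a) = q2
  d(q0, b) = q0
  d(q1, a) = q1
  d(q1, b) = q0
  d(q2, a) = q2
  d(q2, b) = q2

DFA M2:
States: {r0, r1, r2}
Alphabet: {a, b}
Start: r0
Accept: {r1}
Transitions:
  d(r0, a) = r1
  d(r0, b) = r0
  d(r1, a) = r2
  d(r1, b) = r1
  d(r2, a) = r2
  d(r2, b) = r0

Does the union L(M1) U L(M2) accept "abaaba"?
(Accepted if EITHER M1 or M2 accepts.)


M1: final=q2 accepted=True
M2: final=r1 accepted=True

Yes, union accepts


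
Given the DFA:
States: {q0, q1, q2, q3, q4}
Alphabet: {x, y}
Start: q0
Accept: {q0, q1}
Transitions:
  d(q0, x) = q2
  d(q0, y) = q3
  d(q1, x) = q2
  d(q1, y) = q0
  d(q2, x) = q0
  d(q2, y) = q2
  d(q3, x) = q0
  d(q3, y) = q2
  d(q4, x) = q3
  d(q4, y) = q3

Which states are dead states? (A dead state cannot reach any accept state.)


Forward reachability from each state:
  q0 -> reaches accept state q0 (live)
  q1 -> reaches accept state q0 (live)
  q2 -> reaches accept state q0 (live)
  q3 -> reaches accept state q0 (live)
  q4 -> reaches accept state q0 (live)

None (all states can reach an accept state)


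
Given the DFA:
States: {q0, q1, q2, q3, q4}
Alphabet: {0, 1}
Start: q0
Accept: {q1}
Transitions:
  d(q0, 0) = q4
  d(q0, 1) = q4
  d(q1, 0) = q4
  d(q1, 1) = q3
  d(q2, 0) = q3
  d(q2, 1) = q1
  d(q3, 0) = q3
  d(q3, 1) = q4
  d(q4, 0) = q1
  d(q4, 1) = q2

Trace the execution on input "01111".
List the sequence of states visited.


Input: 01111
d(q0, 0) = q4
d(q4, 1) = q2
d(q2, 1) = q1
d(q1, 1) = q3
d(q3, 1) = q4


q0 -> q4 -> q2 -> q1 -> q3 -> q4


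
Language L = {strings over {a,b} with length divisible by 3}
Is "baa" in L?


length = 3; 3 mod 3 = 0

Yes, "baa" is in L


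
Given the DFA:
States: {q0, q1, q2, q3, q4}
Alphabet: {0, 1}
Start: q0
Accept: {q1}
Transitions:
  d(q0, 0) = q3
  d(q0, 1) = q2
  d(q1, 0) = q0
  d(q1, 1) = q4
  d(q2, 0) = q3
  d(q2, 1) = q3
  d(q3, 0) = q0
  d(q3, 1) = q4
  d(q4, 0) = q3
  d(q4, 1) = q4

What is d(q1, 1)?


Looking up transition d(q1, 1)

q4


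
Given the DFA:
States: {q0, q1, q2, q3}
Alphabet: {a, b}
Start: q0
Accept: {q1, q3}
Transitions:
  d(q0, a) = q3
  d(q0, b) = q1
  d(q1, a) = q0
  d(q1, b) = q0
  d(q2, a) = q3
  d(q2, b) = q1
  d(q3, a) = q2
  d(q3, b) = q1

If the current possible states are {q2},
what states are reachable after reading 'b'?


Apply transition on 'b' from each current state:
  d(q2, b) = q1

{q1}


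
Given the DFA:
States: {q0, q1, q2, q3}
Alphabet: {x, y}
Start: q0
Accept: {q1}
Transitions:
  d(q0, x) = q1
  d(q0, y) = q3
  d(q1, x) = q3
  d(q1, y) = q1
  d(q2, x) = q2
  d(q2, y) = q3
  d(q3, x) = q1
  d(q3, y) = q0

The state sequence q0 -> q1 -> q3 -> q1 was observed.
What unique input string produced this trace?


Trace back each transition to find the symbol:
  q0 --[x]--> q1
  q1 --[x]--> q3
  q3 --[x]--> q1

"xxx"


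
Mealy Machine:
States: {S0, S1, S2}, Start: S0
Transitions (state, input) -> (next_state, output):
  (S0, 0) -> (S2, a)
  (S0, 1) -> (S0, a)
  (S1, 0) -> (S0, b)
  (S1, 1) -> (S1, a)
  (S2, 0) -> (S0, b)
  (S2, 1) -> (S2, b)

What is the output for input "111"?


Step-by-step:
  (S0, 1) -> (S0, a)
  (S0, 1) -> (S0, a)
  (S0, 1) -> (S0, a)

"aaa"


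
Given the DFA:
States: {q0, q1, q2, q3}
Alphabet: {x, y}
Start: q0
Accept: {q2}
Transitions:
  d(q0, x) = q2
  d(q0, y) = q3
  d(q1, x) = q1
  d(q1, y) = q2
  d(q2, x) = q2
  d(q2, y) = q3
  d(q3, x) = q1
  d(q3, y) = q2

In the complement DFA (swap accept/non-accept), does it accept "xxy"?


Trace: q0 -> q2 -> q2 -> q3
Final: q3
Original accept: {q2}
Complement: q3 is not in original accept

Yes, complement accepts (original rejects)


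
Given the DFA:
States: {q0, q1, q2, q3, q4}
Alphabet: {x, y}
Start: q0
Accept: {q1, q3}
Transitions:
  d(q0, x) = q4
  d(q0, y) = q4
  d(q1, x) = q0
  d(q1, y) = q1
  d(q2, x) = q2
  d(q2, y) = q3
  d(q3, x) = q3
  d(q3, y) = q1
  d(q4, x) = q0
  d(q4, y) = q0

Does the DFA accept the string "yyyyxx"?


Trace: q0 -> q4 -> q0 -> q4 -> q0 -> q4 -> q0
Final state: q0
Accept states: {q1, q3}

No, rejected (final state q0 is not an accept state)


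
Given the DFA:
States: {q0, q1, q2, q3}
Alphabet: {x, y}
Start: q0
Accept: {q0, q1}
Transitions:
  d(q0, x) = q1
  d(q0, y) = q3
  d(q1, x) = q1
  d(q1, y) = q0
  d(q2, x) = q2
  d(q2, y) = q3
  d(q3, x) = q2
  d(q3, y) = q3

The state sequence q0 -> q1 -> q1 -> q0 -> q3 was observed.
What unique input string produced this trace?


Trace back each transition to find the symbol:
  q0 --[x]--> q1
  q1 --[x]--> q1
  q1 --[y]--> q0
  q0 --[y]--> q3

"xxyy"


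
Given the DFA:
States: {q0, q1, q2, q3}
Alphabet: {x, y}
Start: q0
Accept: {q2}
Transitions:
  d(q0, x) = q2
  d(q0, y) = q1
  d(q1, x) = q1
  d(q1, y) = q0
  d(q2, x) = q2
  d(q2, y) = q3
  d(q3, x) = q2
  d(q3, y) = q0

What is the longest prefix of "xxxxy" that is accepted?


Run the DFA, marking each prefix where the state is accepting:
  "" -> q0 [reject]
  "x" -> q2 [accept]
  "xx" -> q2 [accept]
  "xxx" -> q2 [accept]
  "xxxx" -> q2 [accept]
  "xxxxy" -> q3 [reject]

"xxxx"


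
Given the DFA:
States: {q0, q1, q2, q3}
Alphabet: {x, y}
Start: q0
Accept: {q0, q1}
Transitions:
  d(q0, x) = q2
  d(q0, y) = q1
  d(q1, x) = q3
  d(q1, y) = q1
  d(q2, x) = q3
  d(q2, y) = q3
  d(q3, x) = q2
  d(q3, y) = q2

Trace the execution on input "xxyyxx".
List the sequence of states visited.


Input: xxyyxx
d(q0, x) = q2
d(q2, x) = q3
d(q3, y) = q2
d(q2, y) = q3
d(q3, x) = q2
d(q2, x) = q3


q0 -> q2 -> q3 -> q2 -> q3 -> q2 -> q3


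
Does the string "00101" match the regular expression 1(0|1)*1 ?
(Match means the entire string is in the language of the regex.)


|string| = 5; first = '0'; last = '1'

No, "00101" does not match 1(0|1)*1


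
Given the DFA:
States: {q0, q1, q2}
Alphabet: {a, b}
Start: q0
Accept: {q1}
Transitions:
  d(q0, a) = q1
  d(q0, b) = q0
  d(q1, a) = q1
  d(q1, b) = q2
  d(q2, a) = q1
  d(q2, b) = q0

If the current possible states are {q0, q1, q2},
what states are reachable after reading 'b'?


Apply transition on 'b' from each current state:
  d(q0, b) = q0
  d(q1, b) = q2
  d(q2, b) = q0

{q0, q2}


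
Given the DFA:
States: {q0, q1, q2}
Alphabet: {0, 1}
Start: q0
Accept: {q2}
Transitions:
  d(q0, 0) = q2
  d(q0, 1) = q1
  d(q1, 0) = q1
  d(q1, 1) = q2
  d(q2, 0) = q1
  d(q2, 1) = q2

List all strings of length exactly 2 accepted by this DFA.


All strings of length 2: 4 total
Accepted: 2

"01", "11"


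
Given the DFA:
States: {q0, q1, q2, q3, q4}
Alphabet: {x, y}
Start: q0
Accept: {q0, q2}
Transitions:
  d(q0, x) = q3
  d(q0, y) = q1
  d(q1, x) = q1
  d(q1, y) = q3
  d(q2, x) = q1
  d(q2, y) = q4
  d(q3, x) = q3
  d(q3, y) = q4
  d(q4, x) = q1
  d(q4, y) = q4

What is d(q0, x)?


Looking up transition d(q0, x)

q3


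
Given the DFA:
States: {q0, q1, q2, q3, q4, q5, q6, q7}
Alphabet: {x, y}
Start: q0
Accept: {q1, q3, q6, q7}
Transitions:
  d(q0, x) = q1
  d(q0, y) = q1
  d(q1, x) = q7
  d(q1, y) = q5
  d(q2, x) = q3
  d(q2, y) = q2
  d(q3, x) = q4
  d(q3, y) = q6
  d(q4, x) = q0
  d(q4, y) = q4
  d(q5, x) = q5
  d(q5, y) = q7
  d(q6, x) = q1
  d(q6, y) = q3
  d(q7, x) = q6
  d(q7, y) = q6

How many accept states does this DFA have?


Accept states listed: {q1, q3, q6, q7}
Counting: q1(1) q3(2) q6(3) q7(4)

4


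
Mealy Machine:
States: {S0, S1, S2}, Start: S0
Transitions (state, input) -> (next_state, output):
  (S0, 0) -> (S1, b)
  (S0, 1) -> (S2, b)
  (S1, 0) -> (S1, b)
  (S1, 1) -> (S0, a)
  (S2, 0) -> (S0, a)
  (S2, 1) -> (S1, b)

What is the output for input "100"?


Step-by-step:
  (S0, 1) -> (S2, b)
  (S2, 0) -> (S0, a)
  (S0, 0) -> (S1, b)

"bab"


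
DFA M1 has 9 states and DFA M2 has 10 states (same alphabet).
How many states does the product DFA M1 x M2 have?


Product construction pairs every M1 state with every M2 state.
9 * 10 = 90

90


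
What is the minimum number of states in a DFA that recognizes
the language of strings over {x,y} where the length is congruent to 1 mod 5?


States track (length) mod 5.
Need 5 states: one per remainder 0..4; accept = remainder 1.

5


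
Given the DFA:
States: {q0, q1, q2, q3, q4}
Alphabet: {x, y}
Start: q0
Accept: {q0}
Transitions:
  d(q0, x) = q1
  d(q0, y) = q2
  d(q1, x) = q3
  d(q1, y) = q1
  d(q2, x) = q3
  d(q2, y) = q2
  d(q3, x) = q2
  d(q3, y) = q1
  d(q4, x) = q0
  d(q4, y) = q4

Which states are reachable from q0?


BFS from q0:
  layer 0: {q0}
  layer 1: {q1, q2}
  layer 2: {q3}

{q0, q1, q2, q3}


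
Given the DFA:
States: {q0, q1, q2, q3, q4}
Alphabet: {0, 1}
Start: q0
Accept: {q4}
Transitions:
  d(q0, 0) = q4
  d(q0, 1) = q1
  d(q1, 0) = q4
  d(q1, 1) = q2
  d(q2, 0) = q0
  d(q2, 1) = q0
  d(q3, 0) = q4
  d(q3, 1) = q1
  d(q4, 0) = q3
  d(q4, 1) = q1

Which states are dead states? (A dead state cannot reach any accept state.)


Forward reachability from each state:
  q0 -> reaches accept state q4 (live)
  q1 -> reaches accept state q4 (live)
  q2 -> reaches accept state q4 (live)
  q3 -> reaches accept state q4 (live)
  q4 -> reaches accept state q4 (live)

None (all states can reach an accept state)


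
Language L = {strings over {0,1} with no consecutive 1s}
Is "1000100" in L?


'11' does not occur

Yes, "1000100" is in L


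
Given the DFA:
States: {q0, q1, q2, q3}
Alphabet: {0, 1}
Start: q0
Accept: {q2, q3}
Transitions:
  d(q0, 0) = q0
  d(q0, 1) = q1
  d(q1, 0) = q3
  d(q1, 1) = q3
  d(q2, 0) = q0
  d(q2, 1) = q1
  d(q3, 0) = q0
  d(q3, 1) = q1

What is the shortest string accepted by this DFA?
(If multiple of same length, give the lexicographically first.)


BFS by string length (lex-first path to each state shown):
  len 0: q0<-""
  len 1: q0<-"0", q1<-"1"
  len 2: q0<-"00", q1<-"01", q3<-"10"
Found accept state at length 2.

"10"


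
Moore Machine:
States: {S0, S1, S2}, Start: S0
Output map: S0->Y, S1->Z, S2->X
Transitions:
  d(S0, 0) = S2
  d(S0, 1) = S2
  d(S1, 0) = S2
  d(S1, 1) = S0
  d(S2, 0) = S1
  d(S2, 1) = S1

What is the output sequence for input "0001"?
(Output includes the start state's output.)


Start: S0 (output Y)
  --0--> S2 (output X)
  --0--> S1 (output Z)
  --0--> S2 (output X)
  --1--> S1 (output Z)

"YXZXZ"


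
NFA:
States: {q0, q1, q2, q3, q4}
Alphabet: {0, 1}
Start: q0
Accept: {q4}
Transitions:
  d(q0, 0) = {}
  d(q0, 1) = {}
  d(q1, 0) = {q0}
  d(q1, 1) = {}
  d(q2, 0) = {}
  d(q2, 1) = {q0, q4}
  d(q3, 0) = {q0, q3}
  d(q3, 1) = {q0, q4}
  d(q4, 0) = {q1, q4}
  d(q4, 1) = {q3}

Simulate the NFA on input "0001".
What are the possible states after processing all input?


Start: {q0}
  --0--> {}
  --0--> {}
  --0--> {}
  --1--> {}

{} (empty set, no valid transitions)


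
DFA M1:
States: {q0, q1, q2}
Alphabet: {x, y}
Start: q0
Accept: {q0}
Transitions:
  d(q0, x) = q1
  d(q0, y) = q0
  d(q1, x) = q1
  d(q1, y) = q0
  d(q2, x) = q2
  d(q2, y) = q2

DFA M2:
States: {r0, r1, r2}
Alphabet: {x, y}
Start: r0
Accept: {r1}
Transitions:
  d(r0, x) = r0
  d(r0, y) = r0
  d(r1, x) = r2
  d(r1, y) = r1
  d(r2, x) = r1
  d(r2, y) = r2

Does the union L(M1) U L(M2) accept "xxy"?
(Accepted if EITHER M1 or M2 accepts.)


M1: final=q0 accepted=True
M2: final=r0 accepted=False

Yes, union accepts


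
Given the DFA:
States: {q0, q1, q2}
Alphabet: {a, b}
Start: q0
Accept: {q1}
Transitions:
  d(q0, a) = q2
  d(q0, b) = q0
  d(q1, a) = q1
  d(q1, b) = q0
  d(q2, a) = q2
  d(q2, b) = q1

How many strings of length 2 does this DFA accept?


Enumerating all length-2 strings:
  "aa" -> q2 [reject]
  "ab" -> q1 [accept]
  "ba" -> q2 [reject]
  "bb" -> q0 [reject]

1 out of 4
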